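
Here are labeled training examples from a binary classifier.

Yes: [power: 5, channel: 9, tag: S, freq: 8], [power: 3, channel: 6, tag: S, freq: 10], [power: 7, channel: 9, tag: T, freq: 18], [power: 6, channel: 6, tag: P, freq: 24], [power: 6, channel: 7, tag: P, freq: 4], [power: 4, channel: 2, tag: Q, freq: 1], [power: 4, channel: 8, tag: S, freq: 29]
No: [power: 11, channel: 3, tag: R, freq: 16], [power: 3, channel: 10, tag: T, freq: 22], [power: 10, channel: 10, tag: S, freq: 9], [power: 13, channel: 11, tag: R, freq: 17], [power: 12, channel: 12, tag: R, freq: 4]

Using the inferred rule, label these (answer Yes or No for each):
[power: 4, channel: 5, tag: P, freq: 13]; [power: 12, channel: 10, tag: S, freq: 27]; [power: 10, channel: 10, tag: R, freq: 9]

The classifier is using: power ≤ 7 AND channel ≤ 9.
[power: 4, channel: 5, tag: P, freq: 13] — power = 4, channel = 5, hence Yes.
[power: 12, channel: 10, tag: S, freq: 27] — power = 12, channel = 10, hence No.
[power: 10, channel: 10, tag: R, freq: 9] — power = 10, channel = 10, hence No.

Yes, No, No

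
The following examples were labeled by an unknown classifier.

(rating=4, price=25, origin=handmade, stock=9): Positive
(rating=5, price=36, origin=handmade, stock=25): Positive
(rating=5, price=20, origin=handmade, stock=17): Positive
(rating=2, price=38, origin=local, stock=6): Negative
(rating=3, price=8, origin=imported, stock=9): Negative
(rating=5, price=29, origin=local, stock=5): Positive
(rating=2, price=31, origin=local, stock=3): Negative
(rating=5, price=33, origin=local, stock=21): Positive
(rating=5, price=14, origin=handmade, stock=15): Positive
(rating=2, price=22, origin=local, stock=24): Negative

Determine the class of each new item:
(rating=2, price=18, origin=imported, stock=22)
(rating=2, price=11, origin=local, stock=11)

Negative, Negative

All 'Positive' examples share one property — rating ≥ 4 — and every 'Negative' example lacks it.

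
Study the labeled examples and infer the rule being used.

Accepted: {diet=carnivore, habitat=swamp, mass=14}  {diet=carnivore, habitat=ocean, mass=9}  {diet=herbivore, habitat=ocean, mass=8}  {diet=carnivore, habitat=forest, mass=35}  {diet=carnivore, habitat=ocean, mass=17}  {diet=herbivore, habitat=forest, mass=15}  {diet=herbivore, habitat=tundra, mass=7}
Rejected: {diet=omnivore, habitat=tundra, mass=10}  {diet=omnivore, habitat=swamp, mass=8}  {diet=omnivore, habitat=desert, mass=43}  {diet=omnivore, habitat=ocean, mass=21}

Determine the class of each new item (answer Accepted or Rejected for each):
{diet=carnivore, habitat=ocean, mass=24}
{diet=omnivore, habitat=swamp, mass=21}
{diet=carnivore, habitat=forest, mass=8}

Accepted, Rejected, Accepted

The classifier is using: diet is not omnivore.
{diet=carnivore, habitat=ocean, mass=24} — diet is carnivore, hence Accepted. {diet=omnivore, habitat=swamp, mass=21} — diet is omnivore, hence Rejected. {diet=carnivore, habitat=forest, mass=8} — diet is carnivore, hence Accepted.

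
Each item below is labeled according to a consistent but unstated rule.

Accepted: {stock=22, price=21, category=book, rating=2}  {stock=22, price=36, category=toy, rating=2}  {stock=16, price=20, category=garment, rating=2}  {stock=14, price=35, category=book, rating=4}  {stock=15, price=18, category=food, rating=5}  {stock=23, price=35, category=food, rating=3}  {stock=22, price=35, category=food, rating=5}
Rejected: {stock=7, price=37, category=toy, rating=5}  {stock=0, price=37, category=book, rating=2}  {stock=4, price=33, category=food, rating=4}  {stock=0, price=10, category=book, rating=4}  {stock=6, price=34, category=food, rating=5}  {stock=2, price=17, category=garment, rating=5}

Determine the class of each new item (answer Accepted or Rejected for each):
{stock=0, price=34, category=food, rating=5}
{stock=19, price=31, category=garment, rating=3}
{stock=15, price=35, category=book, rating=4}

The common property of the 'Accepted' items is: stock ≥ 14. No 'Rejected' item has it.
{stock=0, price=34, category=food, rating=5} → stock = 0 → Rejected.
{stock=19, price=31, category=garment, rating=3} → stock = 19 → Accepted.
{stock=15, price=35, category=book, rating=4} → stock = 15 → Accepted.

Rejected, Accepted, Accepted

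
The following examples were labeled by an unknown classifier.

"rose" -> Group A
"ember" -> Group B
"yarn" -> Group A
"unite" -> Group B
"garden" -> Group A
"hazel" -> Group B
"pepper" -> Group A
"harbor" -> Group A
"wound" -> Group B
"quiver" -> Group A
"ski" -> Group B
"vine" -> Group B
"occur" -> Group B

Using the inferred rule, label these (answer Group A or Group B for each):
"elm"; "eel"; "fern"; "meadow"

Group B, Group B, Group A, Group B

The rule appears to be: even length AND contains 'r'.
"elm": Group B (length 3, no 'r'). "eel": Group B (length 3, no 'r'). "fern": Group A (length 4, has 'r'). "meadow": Group B (length 6, no 'r').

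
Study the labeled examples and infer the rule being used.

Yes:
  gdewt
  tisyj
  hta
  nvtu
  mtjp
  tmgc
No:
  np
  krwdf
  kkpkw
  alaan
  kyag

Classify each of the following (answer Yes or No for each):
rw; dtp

Comparing the two groups points to one rule — contains 't'.
No: rw, since no 't'.
Yes: dtp, since has 't'.

No, Yes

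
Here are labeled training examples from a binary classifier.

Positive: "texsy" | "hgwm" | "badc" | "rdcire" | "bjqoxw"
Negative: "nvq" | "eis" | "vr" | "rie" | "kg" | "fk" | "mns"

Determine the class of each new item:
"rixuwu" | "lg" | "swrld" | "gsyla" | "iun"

Positive, Negative, Positive, Positive, Negative

All 'Positive' examples share one property — length ≥ 4 — and every 'Negative' example lacks it.
"rixuwu": length 6 — qualifies, so Positive.
"lg": length 2 — doesn't qualify, so Negative.
"swrld": length 5 — qualifies, so Positive.
"gsyla": length 5 — qualifies, so Positive.
"iun": length 3 — doesn't qualify, so Negative.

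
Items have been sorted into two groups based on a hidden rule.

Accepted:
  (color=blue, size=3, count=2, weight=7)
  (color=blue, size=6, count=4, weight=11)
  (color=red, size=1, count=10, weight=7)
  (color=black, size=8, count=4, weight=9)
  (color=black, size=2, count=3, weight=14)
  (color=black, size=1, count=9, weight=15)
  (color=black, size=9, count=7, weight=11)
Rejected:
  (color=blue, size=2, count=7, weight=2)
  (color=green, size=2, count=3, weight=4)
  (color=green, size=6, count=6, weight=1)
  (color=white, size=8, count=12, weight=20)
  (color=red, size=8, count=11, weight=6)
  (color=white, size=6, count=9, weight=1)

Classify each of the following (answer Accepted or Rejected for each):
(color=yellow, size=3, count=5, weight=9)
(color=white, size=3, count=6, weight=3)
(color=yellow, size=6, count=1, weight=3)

Accepted, Rejected, Rejected

All 'Accepted' examples share one property — count ≤ 10 AND weight ≥ 6 — and every 'Rejected' example lacks it.
(color=yellow, size=3, count=5, weight=9): count = 5, weight = 9 — satisfies this, so Accepted. (color=white, size=3, count=6, weight=3): count = 6, weight = 3 — fails this test, so Rejected. (color=yellow, size=6, count=1, weight=3): count = 1, weight = 3 — fails this test, so Rejected.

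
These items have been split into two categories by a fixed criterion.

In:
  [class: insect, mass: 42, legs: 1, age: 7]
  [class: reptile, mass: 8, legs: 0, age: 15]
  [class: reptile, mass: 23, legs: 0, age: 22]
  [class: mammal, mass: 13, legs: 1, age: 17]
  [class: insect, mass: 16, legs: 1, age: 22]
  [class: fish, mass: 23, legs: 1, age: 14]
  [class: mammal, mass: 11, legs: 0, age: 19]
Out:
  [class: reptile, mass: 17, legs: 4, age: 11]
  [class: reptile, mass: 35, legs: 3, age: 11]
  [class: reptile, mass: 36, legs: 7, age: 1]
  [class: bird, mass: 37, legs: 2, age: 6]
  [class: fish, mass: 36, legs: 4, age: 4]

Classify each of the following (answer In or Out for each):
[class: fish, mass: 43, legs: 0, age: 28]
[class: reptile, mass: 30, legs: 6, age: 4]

In, Out

The classifier is using: legs ≤ 1.
[class: fish, mass: 43, legs: 0, age: 28]: legs = 0 — satisfies this, so In. [class: reptile, mass: 30, legs: 6, age: 4]: legs = 6 — does not fit, so Out.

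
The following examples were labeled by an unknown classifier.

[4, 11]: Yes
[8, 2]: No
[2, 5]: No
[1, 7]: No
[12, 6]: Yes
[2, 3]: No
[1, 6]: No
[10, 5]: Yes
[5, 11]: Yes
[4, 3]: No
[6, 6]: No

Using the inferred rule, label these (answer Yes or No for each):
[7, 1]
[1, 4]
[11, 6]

No, No, Yes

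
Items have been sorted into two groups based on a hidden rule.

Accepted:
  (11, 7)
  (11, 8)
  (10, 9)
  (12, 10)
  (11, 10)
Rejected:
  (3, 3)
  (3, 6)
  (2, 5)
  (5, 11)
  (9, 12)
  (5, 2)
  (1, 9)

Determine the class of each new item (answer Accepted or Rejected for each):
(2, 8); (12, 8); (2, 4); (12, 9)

Rejected, Accepted, Rejected, Accepted

The classifier is using: first ≥ 10.
Rejected: (2, 8), since first 2.
Accepted: (12, 8), since first 12.
Rejected: (2, 4), since first 2.
Accepted: (12, 9), since first 12.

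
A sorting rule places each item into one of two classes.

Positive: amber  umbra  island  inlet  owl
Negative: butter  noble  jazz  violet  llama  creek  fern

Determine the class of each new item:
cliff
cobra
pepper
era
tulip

The rule appears to be: starts with a vowel.
cliff: starts with 'c', doesn't qualify → Negative.
cobra: starts with 'c', doesn't qualify → Negative.
pepper: starts with 'p', doesn't qualify → Negative.
era: starts with 'e', qualifies → Positive.
tulip: starts with 't', doesn't qualify → Negative.

Negative, Negative, Negative, Positive, Negative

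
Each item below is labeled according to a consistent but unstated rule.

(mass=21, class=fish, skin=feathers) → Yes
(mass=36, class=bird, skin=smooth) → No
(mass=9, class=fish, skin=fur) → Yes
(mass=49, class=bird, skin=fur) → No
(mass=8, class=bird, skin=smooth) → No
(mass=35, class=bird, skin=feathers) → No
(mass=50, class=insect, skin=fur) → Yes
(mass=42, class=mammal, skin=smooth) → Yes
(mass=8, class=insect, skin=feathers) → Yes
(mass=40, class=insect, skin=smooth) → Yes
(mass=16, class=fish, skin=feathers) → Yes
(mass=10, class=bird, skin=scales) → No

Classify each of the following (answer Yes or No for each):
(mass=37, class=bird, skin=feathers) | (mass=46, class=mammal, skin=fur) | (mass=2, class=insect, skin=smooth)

No, Yes, Yes

The rule appears to be: class is not bird.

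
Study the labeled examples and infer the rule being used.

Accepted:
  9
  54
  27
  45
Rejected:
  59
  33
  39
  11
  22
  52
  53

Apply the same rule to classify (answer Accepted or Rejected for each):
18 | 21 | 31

The common property of the 'Accepted' items is: multiple of 9. No 'Rejected' item has it.
18: 18 = 9·2, fits → Accepted. 21: 21 = 9·2 + 3, does not fit → Rejected. 31: 31 = 9·3 + 4, does not fit → Rejected.

Accepted, Rejected, Rejected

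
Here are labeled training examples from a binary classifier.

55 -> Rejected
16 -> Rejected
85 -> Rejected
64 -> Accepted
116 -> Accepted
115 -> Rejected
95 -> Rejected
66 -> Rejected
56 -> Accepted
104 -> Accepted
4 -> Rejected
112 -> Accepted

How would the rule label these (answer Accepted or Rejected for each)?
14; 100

The rule appears to be: multiple of 4 AND at least 55.

Rejected, Accepted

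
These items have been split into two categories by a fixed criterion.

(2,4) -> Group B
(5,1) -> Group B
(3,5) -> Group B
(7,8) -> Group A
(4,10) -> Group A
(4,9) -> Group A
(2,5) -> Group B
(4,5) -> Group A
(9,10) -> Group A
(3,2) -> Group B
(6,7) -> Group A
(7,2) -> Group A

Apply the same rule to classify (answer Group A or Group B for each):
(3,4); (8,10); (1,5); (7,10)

The simplest hypothesis consistent with all the labels is: sum ≥ 9.
(3,4) → 3+4 = 7 → Group B. (8,10) → 8+10 = 18 → Group A. (1,5) → 1+5 = 6 → Group B. (7,10) → 7+10 = 17 → Group A.

Group B, Group A, Group B, Group A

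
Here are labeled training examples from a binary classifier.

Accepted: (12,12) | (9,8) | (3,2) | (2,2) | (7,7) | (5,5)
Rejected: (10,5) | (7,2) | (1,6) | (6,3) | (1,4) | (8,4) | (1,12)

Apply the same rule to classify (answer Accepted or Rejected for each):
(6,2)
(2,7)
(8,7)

Rejected, Rejected, Accepted

The common property of the 'Accepted' items is: |first − second| ≤ 1. No 'Rejected' item has it.
(6,2) — |6−2| = 4, hence Rejected.
(2,7) — |2−7| = 5, hence Rejected.
(8,7) — |8−7| = 1, hence Accepted.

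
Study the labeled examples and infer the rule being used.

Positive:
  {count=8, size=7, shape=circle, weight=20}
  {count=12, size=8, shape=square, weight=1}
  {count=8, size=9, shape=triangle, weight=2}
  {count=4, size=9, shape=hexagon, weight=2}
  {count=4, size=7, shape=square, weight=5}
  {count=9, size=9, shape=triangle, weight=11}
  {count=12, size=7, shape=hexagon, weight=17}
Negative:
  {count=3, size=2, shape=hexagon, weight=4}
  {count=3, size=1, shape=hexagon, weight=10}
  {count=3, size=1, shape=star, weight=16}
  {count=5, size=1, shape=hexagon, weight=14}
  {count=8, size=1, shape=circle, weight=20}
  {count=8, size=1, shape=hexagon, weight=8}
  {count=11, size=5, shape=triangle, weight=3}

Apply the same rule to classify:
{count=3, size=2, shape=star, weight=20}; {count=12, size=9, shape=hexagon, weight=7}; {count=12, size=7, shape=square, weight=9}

Negative, Positive, Positive

All 'Positive' examples share one property — size ≥ 7 — and every 'Negative' example lacks it.
{count=3, size=2, shape=star, weight=20} → size = 2 → Negative. {count=12, size=9, shape=hexagon, weight=7} → size = 9 → Positive. {count=12, size=7, shape=square, weight=9} → size = 7 → Positive.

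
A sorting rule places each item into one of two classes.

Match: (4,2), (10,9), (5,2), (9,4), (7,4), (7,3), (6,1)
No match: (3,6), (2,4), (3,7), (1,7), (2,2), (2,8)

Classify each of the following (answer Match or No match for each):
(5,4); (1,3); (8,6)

Match, No match, Match

All 'Match' examples share one property — first > second — and every 'No match' example lacks it.
(5,4) — 5 > 4, hence Match.
(1,3) — 1 < 3, hence No match.
(8,6) — 8 > 6, hence Match.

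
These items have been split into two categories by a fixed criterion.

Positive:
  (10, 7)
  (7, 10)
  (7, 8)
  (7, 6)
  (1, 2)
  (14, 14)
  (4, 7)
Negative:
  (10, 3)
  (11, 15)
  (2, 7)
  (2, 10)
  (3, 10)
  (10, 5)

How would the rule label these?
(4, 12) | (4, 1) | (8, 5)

Negative, Positive, Positive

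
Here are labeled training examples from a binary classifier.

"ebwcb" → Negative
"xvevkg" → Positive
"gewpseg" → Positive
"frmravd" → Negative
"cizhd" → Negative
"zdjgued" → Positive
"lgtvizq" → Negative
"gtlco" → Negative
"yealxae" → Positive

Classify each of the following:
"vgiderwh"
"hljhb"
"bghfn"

Positive, Negative, Negative

The classifier is using: length ≥ 6 AND contains 'e'.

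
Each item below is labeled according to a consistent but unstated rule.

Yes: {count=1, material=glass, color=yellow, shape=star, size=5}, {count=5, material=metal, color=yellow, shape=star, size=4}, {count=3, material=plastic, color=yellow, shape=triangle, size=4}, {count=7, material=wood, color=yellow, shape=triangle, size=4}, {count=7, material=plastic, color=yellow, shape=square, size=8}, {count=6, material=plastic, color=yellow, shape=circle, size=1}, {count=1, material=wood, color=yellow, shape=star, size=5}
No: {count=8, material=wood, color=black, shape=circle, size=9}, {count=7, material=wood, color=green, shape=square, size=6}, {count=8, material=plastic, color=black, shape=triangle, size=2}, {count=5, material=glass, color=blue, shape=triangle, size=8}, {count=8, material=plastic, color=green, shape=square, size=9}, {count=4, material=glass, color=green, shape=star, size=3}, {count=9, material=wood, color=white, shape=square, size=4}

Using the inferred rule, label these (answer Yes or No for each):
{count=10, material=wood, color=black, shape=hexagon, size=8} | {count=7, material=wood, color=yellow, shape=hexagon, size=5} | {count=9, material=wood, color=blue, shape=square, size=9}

The pattern is that an item is 'Yes' exactly when: color is yellow.
{count=10, material=wood, color=black, shape=hexagon, size=8}: color is black — fails this test, so No. {count=7, material=wood, color=yellow, shape=hexagon, size=5}: color is yellow — matches, so Yes. {count=9, material=wood, color=blue, shape=square, size=9}: color is blue — fails this test, so No.

No, Yes, No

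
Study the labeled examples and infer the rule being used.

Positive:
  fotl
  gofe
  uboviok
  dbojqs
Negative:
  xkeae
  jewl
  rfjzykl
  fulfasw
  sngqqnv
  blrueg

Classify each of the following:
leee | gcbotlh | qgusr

Comparing the two groups points to one rule — contains 'o'.

Negative, Positive, Negative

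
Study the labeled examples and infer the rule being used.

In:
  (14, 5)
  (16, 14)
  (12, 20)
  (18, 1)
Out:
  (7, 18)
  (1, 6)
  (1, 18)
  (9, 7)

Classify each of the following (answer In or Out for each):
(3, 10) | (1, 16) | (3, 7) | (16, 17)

The pattern is that an item is 'In' exactly when: first is even.

Out, Out, Out, In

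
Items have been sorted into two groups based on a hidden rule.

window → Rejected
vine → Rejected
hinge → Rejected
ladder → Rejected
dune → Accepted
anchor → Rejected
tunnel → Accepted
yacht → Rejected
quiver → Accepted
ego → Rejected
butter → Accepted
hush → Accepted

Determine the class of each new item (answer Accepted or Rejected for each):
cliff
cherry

'Accepted' ⟺ contains 'u'.
cliff: Rejected (no 'u').
cherry: Rejected (no 'u').

Rejected, Rejected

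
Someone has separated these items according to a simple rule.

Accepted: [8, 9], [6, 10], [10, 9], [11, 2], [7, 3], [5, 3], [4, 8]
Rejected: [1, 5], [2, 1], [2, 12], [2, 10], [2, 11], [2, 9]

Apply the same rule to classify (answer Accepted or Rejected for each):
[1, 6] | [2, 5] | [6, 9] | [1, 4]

Rejected, Rejected, Accepted, Rejected

All 'Accepted' examples share one property — first ≥ 3 — and every 'Rejected' example lacks it.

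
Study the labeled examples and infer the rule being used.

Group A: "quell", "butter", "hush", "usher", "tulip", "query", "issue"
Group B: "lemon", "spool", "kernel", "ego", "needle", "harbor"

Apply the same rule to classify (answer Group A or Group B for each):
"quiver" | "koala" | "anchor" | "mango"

A rule that fits every label: contains 'u' — true of each 'Group A' example, false of each 'Group B' one.
"quiver": has 'u', passes → Group A.
"koala": no 'u', does not satisfy this → Group B.
"anchor": no 'u', does not satisfy this → Group B.
"mango": no 'u', does not satisfy this → Group B.

Group A, Group B, Group B, Group B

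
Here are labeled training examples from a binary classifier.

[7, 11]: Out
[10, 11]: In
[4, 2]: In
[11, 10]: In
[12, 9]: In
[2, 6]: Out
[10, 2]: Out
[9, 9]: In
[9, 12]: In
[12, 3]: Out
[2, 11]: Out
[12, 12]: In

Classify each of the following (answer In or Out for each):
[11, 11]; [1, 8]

In, Out

All 'In' examples share one property — |first − second| ≤ 3 — and every 'Out' example lacks it.
[11, 11]: In (|11−11| = 0).
[1, 8]: Out (|1−8| = 7).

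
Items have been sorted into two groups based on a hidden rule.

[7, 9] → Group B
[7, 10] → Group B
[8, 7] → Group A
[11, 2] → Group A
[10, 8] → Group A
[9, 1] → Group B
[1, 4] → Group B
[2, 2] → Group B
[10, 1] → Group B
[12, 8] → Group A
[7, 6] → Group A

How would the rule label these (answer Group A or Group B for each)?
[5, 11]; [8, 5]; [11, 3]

Group B, Group A, Group A

The distinguishing property — first > second AND sum ≥ 13 — holds for all the 'Group A' cases and none of the 'Group B' cases.
[5, 11]: 5 < 11, 5+11 = 16, fails this test → Group B.
[8, 5]: 8 > 5, 8+5 = 13, has this property → Group A.
[11, 3]: 11 > 3, 11+3 = 14, has this property → Group A.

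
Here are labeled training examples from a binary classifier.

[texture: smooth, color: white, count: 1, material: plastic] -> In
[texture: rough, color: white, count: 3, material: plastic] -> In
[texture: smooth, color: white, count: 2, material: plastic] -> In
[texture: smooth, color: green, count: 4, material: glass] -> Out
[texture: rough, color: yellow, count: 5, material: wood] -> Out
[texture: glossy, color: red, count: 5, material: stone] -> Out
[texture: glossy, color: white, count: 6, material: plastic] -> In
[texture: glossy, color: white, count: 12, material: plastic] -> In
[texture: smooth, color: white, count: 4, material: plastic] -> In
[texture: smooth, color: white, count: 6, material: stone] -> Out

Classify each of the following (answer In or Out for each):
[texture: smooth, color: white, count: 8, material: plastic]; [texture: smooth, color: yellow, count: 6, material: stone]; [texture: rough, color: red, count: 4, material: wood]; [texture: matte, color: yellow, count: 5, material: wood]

In, Out, Out, Out

'In' ⟺ material is plastic.
[texture: smooth, color: white, count: 8, material: plastic]: material is plastic — meets the rule, so In.
[texture: smooth, color: yellow, count: 6, material: stone]: material is stone — lacks this property, so Out.
[texture: rough, color: red, count: 4, material: wood]: material is wood — lacks this property, so Out.
[texture: matte, color: yellow, count: 5, material: wood]: material is wood — lacks this property, so Out.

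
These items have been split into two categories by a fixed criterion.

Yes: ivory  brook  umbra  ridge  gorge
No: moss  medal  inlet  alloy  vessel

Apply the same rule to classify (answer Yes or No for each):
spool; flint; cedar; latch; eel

The common property of the 'Yes' items is: contains 'r'. No 'No' item has it.

No, No, Yes, No, No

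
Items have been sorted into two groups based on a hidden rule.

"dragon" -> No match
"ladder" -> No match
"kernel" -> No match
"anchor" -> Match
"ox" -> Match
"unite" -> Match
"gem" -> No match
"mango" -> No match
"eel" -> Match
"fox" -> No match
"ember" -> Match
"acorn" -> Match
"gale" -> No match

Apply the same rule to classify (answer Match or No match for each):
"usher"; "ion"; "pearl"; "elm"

Every 'Match' example satisfies: starts with a vowel. None of the 'No match' examples do.
"usher" — starts with 'u', hence Match.
"ion" — starts with 'i', hence Match.
"pearl" — starts with 'p', hence No match.
"elm" — starts with 'e', hence Match.

Match, Match, No match, Match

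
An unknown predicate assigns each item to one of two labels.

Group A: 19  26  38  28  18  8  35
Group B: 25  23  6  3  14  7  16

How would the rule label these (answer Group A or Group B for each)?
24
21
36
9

The distinguishing property — digit sum ≥ 8 — holds for all the 'Group A' cases and none of the 'Group B' cases.
24 → digit sum 2+4 = 6 → Group B. 21 → digit sum 2+1 = 3 → Group B. 36 → digit sum 3+6 = 9 → Group A. 9 → digit sum 9 → Group A.

Group B, Group B, Group A, Group A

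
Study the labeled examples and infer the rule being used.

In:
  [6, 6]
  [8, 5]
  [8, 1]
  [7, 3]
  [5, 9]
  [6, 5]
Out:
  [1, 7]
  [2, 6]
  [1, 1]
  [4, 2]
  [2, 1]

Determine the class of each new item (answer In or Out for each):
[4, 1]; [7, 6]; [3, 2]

Out, In, Out

One predicate separates the groups cleanly: sum ≥ 9.
[4, 1] — 4+1 = 5, hence Out. [7, 6] — 7+6 = 13, hence In. [3, 2] — 3+2 = 5, hence Out.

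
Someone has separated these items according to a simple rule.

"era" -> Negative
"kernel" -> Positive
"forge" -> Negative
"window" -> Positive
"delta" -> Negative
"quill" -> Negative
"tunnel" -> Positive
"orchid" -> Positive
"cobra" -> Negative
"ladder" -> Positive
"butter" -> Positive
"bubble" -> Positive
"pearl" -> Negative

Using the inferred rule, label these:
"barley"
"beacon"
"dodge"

Positive, Positive, Negative

The classifier is using: even length.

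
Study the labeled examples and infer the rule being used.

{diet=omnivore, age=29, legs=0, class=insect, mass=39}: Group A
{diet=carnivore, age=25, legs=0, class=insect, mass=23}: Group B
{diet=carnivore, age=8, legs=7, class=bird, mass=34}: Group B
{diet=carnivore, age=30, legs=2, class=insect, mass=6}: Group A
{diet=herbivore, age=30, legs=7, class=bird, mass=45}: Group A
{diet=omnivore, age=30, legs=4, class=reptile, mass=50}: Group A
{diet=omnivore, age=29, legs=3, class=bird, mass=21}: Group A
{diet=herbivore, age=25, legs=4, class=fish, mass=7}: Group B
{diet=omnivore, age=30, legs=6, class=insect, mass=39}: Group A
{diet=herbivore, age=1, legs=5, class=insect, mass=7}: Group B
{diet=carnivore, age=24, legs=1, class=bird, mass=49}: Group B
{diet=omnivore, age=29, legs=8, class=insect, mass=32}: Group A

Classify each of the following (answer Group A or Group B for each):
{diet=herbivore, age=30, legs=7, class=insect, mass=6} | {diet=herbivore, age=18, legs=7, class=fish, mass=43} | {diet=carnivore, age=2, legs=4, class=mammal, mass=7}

The pattern is that an item is 'Group A' exactly when: age ≥ 29.
{diet=herbivore, age=30, legs=7, class=insect, mass=6}: Group A (age = 30). {diet=herbivore, age=18, legs=7, class=fish, mass=43}: Group B (age = 18). {diet=carnivore, age=2, legs=4, class=mammal, mass=7}: Group B (age = 2).

Group A, Group B, Group B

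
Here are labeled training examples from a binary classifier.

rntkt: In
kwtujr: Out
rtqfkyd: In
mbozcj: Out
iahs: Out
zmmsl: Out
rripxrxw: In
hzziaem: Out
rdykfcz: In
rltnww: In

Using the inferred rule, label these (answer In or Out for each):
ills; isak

Checking candidate rules against both groups, what survives is: starts with 'r'.
ills — starts with 'i', hence Out.
isak — starts with 'i', hence Out.

Out, Out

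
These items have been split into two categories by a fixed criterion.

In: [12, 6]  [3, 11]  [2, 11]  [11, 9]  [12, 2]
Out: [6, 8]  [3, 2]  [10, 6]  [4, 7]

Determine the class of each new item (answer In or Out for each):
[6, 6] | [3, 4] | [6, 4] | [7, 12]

Out, Out, Out, In

The classifier is using: max ≥ 11.
[6, 6] — max 6, hence Out. [3, 4] — max 4, hence Out. [6, 4] — max 6, hence Out. [7, 12] — max 12, hence In.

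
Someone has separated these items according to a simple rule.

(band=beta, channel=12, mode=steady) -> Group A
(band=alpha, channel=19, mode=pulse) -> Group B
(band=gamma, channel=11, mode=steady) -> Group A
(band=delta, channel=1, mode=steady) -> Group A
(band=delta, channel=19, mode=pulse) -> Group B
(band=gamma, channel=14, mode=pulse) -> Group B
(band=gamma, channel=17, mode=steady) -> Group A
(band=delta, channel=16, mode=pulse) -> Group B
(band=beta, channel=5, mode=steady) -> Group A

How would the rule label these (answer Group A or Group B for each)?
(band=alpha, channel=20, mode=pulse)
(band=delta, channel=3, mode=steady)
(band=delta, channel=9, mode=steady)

Group B, Group A, Group A

The rule appears to be: mode is steady.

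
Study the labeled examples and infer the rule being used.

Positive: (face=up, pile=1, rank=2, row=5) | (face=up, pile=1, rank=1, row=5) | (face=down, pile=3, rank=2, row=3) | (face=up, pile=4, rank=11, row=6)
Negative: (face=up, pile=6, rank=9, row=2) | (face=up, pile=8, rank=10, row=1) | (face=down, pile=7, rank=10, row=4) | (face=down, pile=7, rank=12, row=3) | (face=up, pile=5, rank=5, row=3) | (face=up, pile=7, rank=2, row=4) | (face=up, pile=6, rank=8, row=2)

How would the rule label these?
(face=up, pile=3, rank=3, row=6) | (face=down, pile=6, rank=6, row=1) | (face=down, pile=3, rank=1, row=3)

Positive, Negative, Positive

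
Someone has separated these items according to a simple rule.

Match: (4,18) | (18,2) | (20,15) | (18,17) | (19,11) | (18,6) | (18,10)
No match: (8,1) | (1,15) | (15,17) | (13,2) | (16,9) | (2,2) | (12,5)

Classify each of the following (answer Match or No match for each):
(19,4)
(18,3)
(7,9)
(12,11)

A rule that fits every label: max ≥ 18 — true of each 'Match' example, false of each 'No match' one.

Match, Match, No match, No match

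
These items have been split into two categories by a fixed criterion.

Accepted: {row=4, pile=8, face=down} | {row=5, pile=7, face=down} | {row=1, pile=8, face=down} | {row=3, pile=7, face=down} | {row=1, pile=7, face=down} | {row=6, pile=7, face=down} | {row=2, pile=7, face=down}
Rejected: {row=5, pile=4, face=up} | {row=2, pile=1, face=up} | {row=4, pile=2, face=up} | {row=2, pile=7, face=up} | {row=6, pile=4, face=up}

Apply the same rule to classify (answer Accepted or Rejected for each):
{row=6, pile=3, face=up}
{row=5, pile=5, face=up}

Rejected, Rejected

A rule that fits every label: face is down — true of each 'Accepted' example, false of each 'Rejected' one.
{row=6, pile=3, face=up}: Rejected (face is up). {row=5, pile=5, face=up}: Rejected (face is up).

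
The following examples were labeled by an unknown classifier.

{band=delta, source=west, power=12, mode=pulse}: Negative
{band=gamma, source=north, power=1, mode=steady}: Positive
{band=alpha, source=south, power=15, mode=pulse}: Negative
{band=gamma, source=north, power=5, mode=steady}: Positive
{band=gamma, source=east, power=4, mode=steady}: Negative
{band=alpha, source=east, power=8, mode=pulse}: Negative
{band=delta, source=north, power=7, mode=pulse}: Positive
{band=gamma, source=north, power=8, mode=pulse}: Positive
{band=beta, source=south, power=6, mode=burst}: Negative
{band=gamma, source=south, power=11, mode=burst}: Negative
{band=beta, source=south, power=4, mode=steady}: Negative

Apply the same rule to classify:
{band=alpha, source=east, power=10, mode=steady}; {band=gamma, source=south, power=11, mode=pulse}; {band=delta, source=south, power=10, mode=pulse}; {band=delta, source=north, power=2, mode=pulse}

Negative, Negative, Negative, Positive

One predicate separates the groups cleanly: source is north.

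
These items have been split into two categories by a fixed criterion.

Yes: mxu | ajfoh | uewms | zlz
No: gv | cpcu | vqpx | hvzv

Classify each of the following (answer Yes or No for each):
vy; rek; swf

No, Yes, Yes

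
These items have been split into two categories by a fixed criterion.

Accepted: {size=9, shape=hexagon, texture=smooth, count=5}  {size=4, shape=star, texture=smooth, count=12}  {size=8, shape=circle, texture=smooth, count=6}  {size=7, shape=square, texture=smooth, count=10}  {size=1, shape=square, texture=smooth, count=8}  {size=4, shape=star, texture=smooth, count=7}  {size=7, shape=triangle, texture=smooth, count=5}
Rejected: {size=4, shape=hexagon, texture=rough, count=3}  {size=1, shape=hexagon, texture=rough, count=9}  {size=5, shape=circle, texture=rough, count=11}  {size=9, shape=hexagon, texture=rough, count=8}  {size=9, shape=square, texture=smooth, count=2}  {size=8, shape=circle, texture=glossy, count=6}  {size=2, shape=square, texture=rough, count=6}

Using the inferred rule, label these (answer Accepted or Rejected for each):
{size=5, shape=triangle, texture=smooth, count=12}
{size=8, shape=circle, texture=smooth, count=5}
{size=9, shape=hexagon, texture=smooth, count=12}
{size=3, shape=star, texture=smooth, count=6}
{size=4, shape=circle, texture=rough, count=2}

Accepted, Accepted, Accepted, Accepted, Rejected

The distinguishing property — texture is smooth AND count ≥ 3 — holds for all the 'Accepted' cases and none of the 'Rejected' cases.
{size=5, shape=triangle, texture=smooth, count=12} — texture is smooth, count = 12, hence Accepted.
{size=8, shape=circle, texture=smooth, count=5} — texture is smooth, count = 5, hence Accepted.
{size=9, shape=hexagon, texture=smooth, count=12} — texture is smooth, count = 12, hence Accepted.
{size=3, shape=star, texture=smooth, count=6} — texture is smooth, count = 6, hence Accepted.
{size=4, shape=circle, texture=rough, count=2} — texture is rough, count = 2, hence Rejected.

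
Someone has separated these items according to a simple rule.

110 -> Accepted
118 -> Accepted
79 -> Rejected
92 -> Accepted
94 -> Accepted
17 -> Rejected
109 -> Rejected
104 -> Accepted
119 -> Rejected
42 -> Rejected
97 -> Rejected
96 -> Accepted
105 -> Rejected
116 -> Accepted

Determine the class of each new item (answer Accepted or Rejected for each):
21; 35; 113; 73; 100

The simplest hypothesis consistent with all the labels is: even AND at least 79.
21: Rejected (21 is odd, 21 < 79). 35: Rejected (35 is odd, 35 < 79). 113: Rejected (113 is odd, 113 ≥ 79). 73: Rejected (73 is odd, 73 < 79). 100: Accepted (100 is even, 100 ≥ 79).

Rejected, Rejected, Rejected, Rejected, Accepted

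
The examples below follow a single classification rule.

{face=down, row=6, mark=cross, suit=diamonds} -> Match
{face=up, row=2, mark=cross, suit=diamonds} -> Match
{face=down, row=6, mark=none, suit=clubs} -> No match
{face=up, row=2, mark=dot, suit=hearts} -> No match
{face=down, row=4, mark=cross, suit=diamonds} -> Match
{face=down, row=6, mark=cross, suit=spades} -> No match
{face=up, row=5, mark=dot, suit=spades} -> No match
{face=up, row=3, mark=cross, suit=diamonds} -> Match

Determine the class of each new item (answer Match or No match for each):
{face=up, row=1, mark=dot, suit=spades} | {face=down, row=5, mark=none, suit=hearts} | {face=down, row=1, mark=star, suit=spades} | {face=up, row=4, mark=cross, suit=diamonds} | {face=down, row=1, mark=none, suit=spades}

The classifier is using: suit is diamonds.
{face=up, row=1, mark=dot, suit=spades} → suit is spades → No match.
{face=down, row=5, mark=none, suit=hearts} → suit is hearts → No match.
{face=down, row=1, mark=star, suit=spades} → suit is spades → No match.
{face=up, row=4, mark=cross, suit=diamonds} → suit is diamonds → Match.
{face=down, row=1, mark=none, suit=spades} → suit is spades → No match.

No match, No match, No match, Match, No match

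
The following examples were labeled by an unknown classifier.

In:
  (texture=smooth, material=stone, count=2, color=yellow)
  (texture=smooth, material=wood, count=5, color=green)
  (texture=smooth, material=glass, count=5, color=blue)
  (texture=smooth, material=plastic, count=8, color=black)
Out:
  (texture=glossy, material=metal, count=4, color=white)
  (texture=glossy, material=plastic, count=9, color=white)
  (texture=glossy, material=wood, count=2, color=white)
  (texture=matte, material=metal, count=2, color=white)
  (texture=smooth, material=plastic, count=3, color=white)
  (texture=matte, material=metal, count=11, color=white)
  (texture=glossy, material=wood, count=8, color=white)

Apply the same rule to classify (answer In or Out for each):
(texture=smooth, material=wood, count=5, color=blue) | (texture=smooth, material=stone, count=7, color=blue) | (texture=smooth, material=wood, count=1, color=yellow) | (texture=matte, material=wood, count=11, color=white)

In, In, In, Out

'In' ⟺ color is not white.
(texture=smooth, material=wood, count=5, color=blue): color is blue, passes → In.
(texture=smooth, material=stone, count=7, color=blue): color is blue, passes → In.
(texture=smooth, material=wood, count=1, color=yellow): color is yellow, passes → In.
(texture=matte, material=wood, count=11, color=white): color is white, doesn't qualify → Out.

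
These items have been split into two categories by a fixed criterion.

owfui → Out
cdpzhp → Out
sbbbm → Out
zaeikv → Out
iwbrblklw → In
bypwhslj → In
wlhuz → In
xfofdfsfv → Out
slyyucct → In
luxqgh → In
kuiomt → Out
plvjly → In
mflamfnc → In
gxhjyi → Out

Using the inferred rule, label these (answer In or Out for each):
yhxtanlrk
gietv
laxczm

In, Out, In

Checking candidate rules against both groups, what survives is: contains 'l'.
yhxtanlrk → has 'l' → In.
gietv → no 'l' → Out.
laxczm → has 'l' → In.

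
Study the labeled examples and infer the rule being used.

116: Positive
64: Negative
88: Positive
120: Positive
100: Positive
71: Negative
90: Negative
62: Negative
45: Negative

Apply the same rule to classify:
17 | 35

The pattern is that an item is 'Positive' exactly when: multiple of 4 AND at least 71.
17 → 17 = 4·4 + 1, 17 < 71 → Negative.
35 → 35 = 4·8 + 3, 35 < 71 → Negative.

Negative, Negative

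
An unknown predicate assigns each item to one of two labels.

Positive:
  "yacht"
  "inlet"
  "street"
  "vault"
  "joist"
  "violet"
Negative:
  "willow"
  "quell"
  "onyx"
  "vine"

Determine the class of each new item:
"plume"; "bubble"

Rule: contains 't'. This holds for each 'Positive' example and fails for each 'Negative' one.
"plume": no 't' — does not satisfy this, so Negative.
"bubble": no 't' — does not satisfy this, so Negative.

Negative, Negative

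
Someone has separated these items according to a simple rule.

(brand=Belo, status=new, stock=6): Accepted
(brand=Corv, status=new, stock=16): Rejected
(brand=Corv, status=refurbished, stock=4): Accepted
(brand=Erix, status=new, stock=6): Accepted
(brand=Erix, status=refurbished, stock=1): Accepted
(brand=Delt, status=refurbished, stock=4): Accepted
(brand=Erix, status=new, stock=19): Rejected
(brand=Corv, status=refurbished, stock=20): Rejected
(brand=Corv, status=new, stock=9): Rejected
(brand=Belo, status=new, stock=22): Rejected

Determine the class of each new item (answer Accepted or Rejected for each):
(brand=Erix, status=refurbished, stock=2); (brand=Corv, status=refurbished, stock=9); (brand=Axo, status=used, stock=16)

Accepted, Rejected, Rejected

The pattern is that an item is 'Accepted' exactly when: stock ≤ 6.
Accepted: (brand=Erix, status=refurbished, stock=2), since stock = 2.
Rejected: (brand=Corv, status=refurbished, stock=9), since stock = 9.
Rejected: (brand=Axo, status=used, stock=16), since stock = 16.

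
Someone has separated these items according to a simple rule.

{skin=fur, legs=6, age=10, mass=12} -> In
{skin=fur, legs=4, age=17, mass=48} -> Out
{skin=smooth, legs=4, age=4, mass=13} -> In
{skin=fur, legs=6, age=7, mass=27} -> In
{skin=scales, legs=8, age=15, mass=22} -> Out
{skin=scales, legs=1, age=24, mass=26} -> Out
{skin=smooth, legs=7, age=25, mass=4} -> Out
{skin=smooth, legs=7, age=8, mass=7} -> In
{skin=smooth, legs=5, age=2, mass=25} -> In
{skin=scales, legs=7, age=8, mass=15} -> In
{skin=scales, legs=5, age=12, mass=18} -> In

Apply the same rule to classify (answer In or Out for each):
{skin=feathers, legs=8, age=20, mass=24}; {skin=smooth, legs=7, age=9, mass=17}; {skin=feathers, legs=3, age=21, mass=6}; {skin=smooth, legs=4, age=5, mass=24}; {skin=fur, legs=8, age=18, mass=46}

Out, In, Out, In, Out

Every 'In' example satisfies: age ≤ 12. None of the 'Out' examples do.
{skin=feathers, legs=8, age=20, mass=24} → age = 20 → Out. {skin=smooth, legs=7, age=9, mass=17} → age = 9 → In. {skin=feathers, legs=3, age=21, mass=6} → age = 21 → Out. {skin=smooth, legs=4, age=5, mass=24} → age = 5 → In. {skin=fur, legs=8, age=18, mass=46} → age = 18 → Out.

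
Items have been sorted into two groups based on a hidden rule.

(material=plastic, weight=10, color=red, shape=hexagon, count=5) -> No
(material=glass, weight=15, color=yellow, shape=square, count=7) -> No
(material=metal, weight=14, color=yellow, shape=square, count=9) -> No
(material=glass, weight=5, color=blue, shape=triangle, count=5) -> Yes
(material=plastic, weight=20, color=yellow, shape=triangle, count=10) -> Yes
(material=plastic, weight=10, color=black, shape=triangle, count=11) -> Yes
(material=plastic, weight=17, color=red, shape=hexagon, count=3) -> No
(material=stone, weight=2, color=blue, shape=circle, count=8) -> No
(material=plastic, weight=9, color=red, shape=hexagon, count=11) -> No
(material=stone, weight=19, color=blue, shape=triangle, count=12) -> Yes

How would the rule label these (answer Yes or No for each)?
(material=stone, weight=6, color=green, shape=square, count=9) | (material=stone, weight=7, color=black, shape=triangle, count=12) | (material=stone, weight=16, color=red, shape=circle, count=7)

No, Yes, No

All 'Yes' examples share one property — shape is triangle — and every 'No' example lacks it.
(material=stone, weight=6, color=green, shape=square, count=9) → shape is square → No.
(material=stone, weight=7, color=black, shape=triangle, count=12) → shape is triangle → Yes.
(material=stone, weight=16, color=red, shape=circle, count=7) → shape is circle → No.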